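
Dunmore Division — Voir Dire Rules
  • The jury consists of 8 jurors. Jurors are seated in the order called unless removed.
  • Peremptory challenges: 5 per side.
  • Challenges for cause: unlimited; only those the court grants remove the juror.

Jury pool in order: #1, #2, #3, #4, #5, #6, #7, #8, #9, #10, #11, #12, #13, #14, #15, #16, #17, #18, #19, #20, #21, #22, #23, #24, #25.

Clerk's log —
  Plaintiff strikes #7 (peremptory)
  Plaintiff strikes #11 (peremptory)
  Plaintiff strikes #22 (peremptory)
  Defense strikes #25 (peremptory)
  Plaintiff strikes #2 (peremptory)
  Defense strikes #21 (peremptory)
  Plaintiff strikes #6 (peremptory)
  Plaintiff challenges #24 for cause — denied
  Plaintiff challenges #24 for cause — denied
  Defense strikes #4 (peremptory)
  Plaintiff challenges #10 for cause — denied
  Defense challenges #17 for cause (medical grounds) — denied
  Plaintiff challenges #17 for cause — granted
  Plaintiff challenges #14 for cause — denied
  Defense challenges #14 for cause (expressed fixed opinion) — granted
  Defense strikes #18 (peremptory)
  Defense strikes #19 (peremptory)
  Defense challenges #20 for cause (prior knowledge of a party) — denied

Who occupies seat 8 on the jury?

Removed: #2, #4, #6, #7, #11, #14, #17, #18, #19, #21, #22, #25. (#10, #20, #24 stay — for-cause denied.)
Seating in order: seats 1–8 → #1, #3, #5, #8, #9, #10, #12, #13.
So seat 8 is #13.

13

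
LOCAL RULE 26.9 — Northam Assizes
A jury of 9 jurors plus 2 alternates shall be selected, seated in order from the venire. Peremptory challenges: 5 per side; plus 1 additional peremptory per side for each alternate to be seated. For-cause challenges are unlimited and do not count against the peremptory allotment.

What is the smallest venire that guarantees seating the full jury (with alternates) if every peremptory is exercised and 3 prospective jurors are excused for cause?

28

Seats to fill: 9 + 2 alternates = 11.
Peremptories: 5 + 1×2 = 7 per side × 2 sides = 14.
For-cause removals: 3.
Minimum venire: 11 + 14 + 3 = 28.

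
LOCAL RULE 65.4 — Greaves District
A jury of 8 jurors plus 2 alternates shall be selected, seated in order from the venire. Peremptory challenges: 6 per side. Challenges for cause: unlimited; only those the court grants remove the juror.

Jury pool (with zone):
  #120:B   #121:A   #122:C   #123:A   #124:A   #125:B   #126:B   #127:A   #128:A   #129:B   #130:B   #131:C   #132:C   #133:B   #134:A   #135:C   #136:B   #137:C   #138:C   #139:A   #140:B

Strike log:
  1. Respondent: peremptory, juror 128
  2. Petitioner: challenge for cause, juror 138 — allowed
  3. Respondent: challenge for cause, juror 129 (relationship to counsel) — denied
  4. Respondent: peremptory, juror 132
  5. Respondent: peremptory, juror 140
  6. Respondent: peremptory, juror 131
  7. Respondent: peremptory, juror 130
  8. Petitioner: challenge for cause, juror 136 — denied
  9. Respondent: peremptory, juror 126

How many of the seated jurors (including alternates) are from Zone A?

Removed: #126, #128, #130, #131, #132, #138, #140.
Seated (10 incl. alternates): #120, #121, #122, #123, #124, #125, #127, #129, #133, #134.
Of those, in Zone A: #121, #123, #124, #127, #134 → 5.

5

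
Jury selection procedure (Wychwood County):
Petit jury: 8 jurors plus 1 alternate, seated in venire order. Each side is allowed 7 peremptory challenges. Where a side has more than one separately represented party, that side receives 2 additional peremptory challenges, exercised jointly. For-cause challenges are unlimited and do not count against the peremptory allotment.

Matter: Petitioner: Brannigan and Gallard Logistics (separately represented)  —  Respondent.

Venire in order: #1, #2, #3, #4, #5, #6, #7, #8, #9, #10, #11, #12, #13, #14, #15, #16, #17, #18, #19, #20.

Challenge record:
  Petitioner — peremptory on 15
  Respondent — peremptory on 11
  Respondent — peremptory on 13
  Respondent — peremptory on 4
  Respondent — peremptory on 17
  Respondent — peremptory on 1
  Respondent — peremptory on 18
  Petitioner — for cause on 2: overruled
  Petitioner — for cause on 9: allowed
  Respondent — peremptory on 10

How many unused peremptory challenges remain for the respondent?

0

Respondent allotment: 7.
Respondent peremptories used: #11, #13, #4, #17, #1, #18, #10 — 7.
Remaining: 7 − 7 = 0.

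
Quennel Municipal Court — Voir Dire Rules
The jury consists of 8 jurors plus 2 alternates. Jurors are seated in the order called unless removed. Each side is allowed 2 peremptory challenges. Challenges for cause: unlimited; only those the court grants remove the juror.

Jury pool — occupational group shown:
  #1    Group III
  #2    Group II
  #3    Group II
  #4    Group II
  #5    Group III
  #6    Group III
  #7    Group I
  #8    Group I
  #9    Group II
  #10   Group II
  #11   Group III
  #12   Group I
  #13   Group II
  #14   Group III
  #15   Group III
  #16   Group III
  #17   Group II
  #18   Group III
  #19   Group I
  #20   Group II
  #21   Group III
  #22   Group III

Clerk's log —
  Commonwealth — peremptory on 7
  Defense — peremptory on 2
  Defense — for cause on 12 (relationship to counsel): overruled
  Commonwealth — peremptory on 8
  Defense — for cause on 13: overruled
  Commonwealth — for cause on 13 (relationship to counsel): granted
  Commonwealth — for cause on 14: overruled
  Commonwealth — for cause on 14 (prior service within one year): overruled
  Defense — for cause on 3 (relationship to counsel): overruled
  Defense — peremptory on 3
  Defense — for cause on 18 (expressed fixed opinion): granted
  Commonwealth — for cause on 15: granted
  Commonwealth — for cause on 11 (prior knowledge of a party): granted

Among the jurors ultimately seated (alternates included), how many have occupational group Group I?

1

Removed: #2, #3, #7, #8, #11, #13, #15, #18.
Seated (10 incl. alternates): #1, #4, #5, #6, #9, #10, #12, #14, #16, #17.
Of those, in Group I: #12 → 1.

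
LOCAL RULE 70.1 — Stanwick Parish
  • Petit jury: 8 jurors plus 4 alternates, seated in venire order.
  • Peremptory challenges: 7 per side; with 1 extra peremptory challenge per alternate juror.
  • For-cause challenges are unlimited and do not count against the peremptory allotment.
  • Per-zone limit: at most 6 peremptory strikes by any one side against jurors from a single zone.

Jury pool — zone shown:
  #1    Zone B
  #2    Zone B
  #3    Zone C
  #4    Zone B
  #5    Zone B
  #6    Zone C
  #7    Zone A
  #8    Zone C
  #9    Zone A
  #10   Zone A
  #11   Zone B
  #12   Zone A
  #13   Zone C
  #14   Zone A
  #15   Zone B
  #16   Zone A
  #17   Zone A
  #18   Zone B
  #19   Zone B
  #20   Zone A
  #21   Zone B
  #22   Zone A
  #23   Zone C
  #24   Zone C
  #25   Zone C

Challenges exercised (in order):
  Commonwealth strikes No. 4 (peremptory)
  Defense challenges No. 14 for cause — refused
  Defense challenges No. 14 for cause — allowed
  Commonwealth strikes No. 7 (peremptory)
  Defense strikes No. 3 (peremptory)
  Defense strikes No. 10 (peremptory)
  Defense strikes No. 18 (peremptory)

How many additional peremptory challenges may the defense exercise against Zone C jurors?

5

Defense peremptories so far: #3, #10, #18 — 3 of 11 used, 8 left overall.
Against Zone C: #3 — 1 used; per-zone cap 6 leaves 5.
Binding limit: min(8, 5) = 5.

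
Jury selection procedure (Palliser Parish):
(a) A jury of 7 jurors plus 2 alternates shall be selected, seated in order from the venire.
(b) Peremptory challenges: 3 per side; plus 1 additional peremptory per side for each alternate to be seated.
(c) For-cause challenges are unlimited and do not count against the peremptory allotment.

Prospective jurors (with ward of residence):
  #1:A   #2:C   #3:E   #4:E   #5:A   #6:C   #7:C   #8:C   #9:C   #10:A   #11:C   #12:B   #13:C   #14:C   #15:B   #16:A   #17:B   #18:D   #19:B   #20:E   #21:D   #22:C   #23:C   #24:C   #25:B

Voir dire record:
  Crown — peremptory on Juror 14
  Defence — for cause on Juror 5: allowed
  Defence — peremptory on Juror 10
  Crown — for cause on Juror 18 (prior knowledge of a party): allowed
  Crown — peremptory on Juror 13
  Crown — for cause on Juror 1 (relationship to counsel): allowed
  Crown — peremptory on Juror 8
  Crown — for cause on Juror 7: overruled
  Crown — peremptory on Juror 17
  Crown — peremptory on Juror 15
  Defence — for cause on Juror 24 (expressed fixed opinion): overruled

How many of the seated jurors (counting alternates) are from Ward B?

Removed: #1, #5, #8, #10, #13, #14, #15, #17, #18.
Seated (9 incl. alternates): #2, #3, #4, #6, #7, #9, #11, #12, #16.
Of those, in Ward B: #12 → 1.

1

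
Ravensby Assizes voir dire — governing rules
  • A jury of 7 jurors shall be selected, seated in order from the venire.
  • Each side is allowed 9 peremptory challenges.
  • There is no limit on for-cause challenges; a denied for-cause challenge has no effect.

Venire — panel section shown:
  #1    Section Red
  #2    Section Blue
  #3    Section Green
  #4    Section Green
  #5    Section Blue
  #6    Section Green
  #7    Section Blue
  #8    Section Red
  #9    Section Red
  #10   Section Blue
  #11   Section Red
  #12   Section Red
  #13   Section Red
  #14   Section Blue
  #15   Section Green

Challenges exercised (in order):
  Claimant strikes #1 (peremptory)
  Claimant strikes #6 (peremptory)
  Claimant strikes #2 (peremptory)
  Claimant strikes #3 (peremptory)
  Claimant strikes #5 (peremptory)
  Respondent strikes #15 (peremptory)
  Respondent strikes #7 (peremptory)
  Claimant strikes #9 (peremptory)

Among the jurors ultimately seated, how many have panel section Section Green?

1

Removed: #1, #2, #3, #5, #6, #7, #9, #15.
Seated jurors 1–7: #4, #8, #10, #11, #12, #13, #14.
Of those, in Section Green: #4 → 1.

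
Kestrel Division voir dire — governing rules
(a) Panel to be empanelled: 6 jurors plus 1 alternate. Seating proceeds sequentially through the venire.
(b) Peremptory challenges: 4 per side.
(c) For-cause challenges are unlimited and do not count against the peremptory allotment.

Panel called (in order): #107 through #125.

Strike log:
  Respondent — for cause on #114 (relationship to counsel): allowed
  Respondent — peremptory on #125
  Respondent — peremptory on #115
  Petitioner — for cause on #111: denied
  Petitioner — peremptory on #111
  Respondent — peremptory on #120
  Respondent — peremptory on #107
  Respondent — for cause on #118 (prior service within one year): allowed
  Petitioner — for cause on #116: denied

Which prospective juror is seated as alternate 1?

Removed: #107, #111, #114, #115, #118, #120, #125. (#116 stays — for-cause denied.)
Seating in order: seats 1–6 → #108, #109, #110, #112, #113, #116; alternates → #117.
So alternate 1 is #117.

117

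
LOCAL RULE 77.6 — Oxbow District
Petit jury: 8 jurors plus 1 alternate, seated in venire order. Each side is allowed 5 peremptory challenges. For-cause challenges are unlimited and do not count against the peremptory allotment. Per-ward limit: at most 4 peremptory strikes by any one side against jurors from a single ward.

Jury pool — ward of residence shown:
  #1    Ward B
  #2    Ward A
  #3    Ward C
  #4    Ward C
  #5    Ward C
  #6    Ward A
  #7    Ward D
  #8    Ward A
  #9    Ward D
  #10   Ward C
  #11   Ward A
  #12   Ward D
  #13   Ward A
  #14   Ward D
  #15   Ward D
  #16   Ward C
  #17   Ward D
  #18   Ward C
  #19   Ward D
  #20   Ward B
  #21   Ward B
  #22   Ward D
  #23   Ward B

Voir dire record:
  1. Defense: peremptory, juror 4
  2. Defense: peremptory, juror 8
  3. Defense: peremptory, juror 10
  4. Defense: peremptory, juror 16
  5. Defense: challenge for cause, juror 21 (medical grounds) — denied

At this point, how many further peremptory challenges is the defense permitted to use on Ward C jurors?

Defense peremptories so far: #4, #8, #10, #16 — 4 of 5 used, 1 left overall.
Against Ward C: #4, #10, #16 — 3 used; per-ward cap 4 leaves 1.
Binding limit: min(1, 1) = 1.

1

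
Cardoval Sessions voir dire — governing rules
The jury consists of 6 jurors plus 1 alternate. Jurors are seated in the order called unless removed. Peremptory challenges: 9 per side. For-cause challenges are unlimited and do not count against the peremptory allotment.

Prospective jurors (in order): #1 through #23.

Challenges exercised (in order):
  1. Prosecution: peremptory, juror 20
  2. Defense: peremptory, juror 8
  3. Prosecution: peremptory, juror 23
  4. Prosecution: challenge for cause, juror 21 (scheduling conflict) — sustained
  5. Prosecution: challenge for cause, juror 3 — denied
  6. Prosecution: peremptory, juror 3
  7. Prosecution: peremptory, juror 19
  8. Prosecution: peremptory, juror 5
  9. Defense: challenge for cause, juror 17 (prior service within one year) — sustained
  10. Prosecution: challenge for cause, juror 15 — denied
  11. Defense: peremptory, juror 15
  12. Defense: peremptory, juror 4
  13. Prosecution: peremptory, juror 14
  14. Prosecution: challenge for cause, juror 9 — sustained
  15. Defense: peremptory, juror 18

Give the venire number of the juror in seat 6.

11

Removed: #3, #4, #5, #8, #9, #14, #15, #17, #18, #19, #20, #21, #23.
Seating in order: seats 1–6 → #1, #2, #6, #7, #10, #11; alternates → #12.
So seat 6 is #11.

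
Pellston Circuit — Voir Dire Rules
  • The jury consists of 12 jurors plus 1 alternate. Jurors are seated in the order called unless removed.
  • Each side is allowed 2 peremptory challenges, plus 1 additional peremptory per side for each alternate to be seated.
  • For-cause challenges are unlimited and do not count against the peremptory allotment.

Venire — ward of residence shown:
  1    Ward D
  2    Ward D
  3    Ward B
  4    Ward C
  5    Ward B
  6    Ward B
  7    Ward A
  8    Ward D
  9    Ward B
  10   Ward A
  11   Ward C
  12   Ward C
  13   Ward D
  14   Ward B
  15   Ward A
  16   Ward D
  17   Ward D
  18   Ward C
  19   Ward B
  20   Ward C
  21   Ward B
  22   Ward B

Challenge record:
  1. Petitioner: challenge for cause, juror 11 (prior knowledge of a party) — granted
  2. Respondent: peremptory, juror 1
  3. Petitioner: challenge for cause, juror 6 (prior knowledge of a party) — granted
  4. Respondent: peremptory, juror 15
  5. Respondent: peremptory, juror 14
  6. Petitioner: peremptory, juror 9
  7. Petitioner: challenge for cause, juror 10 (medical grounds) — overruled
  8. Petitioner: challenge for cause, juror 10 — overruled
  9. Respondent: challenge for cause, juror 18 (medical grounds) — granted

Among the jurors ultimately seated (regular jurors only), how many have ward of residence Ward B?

Removed: #1, #6, #9, #11, #14, #15, #18.
Seated jurors 1–12: #2, #3, #4, #5, #7, #8, #10, #12, #13, #16, #17, #19 (alternates #20 not counted).
Of those, in Ward B: #3, #5, #19 → 3.

3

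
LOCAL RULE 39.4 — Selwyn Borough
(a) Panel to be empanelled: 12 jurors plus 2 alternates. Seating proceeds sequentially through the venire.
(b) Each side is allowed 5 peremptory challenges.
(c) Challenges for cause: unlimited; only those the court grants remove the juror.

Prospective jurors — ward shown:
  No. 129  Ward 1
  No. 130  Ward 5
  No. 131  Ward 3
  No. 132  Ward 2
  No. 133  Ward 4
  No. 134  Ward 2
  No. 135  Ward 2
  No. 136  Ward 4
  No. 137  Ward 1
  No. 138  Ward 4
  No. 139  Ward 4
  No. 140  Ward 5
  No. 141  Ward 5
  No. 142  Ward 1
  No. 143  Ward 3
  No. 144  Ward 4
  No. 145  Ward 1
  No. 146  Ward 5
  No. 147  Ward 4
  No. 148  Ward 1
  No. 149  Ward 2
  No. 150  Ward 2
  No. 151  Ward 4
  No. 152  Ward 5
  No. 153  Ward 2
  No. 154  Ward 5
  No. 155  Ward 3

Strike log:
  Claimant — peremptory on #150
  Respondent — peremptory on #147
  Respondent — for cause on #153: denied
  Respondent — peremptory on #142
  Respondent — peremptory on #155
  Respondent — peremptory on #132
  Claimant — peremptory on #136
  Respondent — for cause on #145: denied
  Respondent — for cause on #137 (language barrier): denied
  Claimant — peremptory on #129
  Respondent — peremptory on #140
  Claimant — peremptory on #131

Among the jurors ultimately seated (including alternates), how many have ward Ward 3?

1

Removed: #129, #131, #132, #136, #140, #142, #147, #150, #155.
Seated (14 incl. alternates): #130, #133, #134, #135, #137, #138, #139, #141, #143, #144, #145, #146, #148, #149.
Of those, in Ward 3: #143 → 1.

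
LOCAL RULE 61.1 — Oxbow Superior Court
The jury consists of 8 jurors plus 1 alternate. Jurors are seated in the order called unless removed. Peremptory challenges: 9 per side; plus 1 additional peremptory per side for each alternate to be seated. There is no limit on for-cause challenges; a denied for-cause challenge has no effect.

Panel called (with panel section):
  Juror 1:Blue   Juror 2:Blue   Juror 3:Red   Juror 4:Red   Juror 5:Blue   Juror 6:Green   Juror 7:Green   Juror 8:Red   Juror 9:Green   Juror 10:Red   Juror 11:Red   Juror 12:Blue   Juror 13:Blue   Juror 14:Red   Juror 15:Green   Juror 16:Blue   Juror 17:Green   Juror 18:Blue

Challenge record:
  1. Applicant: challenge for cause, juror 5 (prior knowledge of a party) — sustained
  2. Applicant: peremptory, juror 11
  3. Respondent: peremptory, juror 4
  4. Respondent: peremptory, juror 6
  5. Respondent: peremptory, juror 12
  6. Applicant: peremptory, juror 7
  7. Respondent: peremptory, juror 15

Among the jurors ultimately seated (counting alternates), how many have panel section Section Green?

Removed: #4, #5, #6, #7, #11, #12, #15.
Seated (9 incl. alternates): #1, #2, #3, #8, #9, #10, #13, #14, #16.
Of those, in Section Green: #9 → 1.

1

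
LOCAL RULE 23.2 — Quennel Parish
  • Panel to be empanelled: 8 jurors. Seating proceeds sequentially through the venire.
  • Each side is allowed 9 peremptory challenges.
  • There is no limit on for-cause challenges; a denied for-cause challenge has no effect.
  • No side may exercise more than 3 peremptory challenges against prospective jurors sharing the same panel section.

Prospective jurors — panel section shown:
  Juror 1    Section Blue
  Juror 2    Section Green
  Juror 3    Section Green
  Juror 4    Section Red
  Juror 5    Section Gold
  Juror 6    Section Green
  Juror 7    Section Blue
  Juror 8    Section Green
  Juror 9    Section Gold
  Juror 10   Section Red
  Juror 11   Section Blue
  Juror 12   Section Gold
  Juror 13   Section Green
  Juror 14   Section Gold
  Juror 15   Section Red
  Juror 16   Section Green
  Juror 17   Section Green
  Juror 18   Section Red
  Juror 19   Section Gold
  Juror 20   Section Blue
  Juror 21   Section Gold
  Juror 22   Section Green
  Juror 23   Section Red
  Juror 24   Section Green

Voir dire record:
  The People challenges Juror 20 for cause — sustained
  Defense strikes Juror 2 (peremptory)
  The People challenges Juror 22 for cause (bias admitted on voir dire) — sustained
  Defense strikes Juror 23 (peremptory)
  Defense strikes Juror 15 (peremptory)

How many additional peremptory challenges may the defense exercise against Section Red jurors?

1

Defense peremptories so far: #2, #23, #15 — 3 of 9 used, 6 left overall.
Against Section Red: #23, #15 — 2 used; per-section cap 3 leaves 1.
Binding limit: min(6, 1) = 1.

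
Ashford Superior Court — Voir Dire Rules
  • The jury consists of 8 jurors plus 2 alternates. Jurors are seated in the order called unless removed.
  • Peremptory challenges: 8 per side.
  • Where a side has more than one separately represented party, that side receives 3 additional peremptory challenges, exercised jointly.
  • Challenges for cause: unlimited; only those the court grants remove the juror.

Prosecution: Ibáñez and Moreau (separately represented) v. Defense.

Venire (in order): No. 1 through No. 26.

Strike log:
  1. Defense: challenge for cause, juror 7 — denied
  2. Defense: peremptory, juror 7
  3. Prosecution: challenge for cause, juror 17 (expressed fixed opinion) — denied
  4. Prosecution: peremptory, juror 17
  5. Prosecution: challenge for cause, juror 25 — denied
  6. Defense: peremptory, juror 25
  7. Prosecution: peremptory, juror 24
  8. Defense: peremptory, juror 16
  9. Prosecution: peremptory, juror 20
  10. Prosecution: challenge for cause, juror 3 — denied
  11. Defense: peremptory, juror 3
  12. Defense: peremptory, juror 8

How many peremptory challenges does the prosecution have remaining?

8

Prosecution allotment: 8 base + 3 multi-party = 11.
Prosecution peremptories used: #17, #24, #20 — 3 (for-cause on #17, #25, #3 don't count).
Remaining: 11 − 3 = 8.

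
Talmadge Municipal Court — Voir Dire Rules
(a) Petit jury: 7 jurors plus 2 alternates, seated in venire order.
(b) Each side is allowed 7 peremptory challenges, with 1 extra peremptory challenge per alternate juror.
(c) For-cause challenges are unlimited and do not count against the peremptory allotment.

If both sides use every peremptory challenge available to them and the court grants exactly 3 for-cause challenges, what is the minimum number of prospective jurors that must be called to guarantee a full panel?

30

Seats to fill: 7 + 2 alternates = 9.
Peremptories: 7 + 1×2 = 9 per side × 2 sides = 18.
For-cause removals: 3.
Minimum venire: 9 + 18 + 3 = 30.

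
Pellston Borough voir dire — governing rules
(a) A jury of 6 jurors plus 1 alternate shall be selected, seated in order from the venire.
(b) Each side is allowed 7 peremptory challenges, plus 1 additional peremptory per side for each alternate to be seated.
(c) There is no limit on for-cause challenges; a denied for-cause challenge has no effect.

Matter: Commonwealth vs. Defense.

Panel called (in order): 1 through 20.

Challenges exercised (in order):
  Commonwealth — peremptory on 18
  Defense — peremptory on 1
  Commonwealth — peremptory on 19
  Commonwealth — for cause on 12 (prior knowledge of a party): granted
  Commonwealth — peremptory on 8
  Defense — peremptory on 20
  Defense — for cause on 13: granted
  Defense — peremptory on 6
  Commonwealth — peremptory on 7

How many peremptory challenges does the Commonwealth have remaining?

4

Commonwealth allotment: 7 base + 1 × 1 alternate = 8.
Commonwealth peremptories used: #18, #19, #8, #7 — 4 (the for-cause on #12 doesn't count).
Remaining: 8 − 4 = 4.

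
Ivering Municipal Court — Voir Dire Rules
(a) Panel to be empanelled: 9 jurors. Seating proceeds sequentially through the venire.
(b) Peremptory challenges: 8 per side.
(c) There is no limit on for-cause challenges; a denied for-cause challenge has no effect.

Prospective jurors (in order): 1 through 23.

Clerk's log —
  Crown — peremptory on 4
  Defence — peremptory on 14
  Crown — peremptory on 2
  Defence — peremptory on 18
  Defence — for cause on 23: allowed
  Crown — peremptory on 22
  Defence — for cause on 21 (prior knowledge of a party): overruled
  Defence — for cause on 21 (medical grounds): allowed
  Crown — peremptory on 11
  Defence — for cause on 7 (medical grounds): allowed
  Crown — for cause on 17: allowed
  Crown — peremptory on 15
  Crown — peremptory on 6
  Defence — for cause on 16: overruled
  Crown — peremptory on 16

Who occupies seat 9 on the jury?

Removed: #2, #4, #6, #7, #11, #14, #15, #16, #17, #18, #21, #22, #23.
Seating in order: seats 1–9 → #1, #3, #5, #8, #9, #10, #12, #13, #19.
So seat 9 is #19.

19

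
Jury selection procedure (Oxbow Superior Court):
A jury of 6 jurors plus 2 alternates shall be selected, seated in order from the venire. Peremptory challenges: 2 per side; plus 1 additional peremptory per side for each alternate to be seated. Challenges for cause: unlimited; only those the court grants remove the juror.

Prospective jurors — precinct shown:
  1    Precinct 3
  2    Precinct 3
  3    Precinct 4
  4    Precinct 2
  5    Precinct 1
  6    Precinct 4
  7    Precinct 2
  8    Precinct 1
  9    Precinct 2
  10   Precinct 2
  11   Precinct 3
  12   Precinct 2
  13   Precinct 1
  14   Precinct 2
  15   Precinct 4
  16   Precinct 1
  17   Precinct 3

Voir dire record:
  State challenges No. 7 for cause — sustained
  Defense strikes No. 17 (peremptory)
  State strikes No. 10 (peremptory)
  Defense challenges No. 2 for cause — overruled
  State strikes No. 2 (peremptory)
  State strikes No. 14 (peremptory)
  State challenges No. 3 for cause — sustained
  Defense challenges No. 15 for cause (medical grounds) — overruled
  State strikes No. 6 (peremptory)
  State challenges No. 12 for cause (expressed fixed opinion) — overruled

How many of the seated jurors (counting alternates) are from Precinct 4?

Removed: #2, #3, #6, #7, #10, #14, #17.
Seated (8 incl. alternates): #1, #4, #5, #8, #9, #11, #12, #13.
None of those are in Precinct 4 → 0.

0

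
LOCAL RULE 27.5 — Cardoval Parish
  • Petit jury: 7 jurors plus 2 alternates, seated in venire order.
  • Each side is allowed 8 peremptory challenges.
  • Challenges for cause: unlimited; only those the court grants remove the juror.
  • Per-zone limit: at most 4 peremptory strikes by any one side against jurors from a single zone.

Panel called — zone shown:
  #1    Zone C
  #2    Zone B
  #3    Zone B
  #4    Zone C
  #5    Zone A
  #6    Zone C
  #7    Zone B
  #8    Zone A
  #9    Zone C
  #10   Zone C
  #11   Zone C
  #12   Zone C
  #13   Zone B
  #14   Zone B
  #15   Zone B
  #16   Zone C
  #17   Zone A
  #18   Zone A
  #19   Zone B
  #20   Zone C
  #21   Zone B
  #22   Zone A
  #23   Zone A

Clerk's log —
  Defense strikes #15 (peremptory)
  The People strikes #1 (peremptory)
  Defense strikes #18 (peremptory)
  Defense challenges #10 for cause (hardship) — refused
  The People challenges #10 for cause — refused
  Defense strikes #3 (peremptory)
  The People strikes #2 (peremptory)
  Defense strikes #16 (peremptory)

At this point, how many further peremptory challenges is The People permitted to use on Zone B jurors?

3

The People peremptories so far: #1, #2 — 2 of 8 used, 6 left overall.
Against Zone B: #2 — 1 used; per-zone cap 4 leaves 3.
Binding limit: min(6, 3) = 3.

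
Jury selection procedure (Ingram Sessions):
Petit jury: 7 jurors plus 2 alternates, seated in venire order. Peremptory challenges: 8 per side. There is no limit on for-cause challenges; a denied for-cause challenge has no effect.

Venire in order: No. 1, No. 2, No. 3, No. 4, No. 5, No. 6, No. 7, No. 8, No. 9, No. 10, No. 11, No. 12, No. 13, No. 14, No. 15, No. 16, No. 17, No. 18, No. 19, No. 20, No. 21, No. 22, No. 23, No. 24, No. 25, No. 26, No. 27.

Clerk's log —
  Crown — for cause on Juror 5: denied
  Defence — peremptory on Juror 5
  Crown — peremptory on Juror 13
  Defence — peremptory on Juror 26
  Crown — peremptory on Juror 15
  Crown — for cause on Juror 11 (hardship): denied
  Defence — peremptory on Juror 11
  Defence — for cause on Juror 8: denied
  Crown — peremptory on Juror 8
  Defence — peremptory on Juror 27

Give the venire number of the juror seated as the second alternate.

12

Removed: #5, #8, #11, #13, #15, #26, #27.
Filling seats in venire order through position 9: #1, #2, #3, #4, #6, #7, #9, #10, #12.
So alternate 2 is #12.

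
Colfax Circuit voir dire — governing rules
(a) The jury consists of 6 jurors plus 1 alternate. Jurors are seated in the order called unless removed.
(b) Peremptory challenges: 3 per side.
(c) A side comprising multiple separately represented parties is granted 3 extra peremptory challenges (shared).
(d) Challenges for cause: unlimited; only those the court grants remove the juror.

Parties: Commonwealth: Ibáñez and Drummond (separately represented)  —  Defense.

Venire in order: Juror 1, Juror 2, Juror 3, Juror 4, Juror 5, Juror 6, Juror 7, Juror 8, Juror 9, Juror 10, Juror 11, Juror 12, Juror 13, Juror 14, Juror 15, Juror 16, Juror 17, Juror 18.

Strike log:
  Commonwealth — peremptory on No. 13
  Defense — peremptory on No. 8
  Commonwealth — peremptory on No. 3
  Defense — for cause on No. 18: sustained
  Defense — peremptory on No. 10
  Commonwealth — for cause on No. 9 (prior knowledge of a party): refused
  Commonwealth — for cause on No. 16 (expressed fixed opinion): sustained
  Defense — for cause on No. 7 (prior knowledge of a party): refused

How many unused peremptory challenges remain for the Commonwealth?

Commonwealth allotment: 3 base + 3 multi-party = 6.
Commonwealth peremptories used: #13, #3 — 2 (for-cause on #9, #16 don't count).
Remaining: 6 − 2 = 4.

4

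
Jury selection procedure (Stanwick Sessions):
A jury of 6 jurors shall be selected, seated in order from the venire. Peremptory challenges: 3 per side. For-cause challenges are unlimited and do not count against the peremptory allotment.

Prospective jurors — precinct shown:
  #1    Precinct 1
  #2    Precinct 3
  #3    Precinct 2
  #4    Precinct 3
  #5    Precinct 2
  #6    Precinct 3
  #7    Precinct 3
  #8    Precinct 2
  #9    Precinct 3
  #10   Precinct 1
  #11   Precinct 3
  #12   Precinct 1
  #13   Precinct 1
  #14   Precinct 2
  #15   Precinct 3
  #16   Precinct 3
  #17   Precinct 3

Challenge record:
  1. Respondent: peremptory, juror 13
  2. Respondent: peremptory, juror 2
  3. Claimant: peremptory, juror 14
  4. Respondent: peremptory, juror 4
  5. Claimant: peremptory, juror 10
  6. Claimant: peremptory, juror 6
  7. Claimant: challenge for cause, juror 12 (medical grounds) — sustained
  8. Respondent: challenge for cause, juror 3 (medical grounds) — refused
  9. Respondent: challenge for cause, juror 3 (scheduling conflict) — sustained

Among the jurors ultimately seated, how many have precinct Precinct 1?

1

Removed: #2, #3, #4, #6, #10, #12, #13, #14.
Seated jurors 1–6: #1, #5, #7, #8, #9, #11.
Of those, in Precinct 1: #1 → 1.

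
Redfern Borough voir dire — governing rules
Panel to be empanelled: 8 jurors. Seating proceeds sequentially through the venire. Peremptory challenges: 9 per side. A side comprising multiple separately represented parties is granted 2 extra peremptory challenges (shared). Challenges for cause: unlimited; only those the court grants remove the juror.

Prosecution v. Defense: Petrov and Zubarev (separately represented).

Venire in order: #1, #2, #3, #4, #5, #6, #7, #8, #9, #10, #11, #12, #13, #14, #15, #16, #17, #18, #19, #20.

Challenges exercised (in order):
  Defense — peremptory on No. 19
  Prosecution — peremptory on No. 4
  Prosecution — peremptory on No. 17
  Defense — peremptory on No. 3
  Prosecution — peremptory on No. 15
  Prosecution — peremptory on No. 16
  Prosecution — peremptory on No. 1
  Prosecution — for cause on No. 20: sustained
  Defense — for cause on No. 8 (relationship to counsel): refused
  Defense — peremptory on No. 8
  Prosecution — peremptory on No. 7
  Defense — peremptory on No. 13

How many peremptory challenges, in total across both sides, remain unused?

Prosecution allotment: 9. Defense allotment: 9 base + 2 multi-party = 11.
Prosecution peremptories used: #4, #17, #15, #16, #1, #7 — 6 (the for-cause on #20 doesn't count).
Defense peremptories used: #19, #3, #8, #13 — 4 (the for-cause on #8 doesn't count).
Remaining: (9 − 6) + (11 − 4) = 10.

10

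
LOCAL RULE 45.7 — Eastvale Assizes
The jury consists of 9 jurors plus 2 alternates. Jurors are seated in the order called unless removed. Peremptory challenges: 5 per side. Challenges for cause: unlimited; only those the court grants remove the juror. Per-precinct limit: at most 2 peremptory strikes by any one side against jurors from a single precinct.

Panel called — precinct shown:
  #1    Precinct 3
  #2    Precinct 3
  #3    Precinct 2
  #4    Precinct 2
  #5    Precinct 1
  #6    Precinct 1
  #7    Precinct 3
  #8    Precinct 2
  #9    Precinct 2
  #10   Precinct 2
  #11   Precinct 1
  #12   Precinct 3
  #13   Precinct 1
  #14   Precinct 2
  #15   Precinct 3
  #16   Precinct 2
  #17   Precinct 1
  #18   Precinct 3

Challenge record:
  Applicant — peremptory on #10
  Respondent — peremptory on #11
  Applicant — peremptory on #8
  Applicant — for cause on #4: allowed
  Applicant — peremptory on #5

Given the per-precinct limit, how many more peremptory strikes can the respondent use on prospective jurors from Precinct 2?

Respondent peremptories so far: #11 — 1 of 5 used, 4 left overall.
Against Precinct 2: none yet — per-precinct cap 2 leaves 2.
Binding limit: min(4, 2) = 2.

2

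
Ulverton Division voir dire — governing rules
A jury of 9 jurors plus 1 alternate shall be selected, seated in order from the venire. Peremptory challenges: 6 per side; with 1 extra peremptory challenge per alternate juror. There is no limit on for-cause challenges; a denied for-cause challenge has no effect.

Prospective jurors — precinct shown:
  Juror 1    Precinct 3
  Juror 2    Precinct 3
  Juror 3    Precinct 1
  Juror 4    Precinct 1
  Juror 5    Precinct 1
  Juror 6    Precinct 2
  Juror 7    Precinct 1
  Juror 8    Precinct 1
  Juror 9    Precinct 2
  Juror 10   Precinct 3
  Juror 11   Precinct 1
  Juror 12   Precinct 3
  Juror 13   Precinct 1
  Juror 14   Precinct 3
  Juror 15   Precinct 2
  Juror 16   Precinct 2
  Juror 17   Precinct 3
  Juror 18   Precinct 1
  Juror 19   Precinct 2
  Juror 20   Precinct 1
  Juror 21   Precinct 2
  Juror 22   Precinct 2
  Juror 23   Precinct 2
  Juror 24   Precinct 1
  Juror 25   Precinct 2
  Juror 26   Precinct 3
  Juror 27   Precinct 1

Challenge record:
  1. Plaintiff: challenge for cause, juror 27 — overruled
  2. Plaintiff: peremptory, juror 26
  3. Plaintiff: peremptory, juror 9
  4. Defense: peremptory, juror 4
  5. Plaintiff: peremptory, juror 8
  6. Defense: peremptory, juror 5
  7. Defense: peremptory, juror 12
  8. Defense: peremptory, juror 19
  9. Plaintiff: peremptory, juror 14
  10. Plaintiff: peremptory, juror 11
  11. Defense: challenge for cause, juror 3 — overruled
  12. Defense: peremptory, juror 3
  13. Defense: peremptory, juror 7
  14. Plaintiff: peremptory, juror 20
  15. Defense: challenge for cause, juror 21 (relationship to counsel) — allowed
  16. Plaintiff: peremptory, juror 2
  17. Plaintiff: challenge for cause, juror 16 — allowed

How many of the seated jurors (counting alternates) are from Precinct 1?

Removed: #2, #3, #4, #5, #7, #8, #9, #11, #12, #14, #16, #19, #20, #21, #26.
Seated (10 incl. alternates): #1, #6, #10, #13, #15, #17, #18, #22, #23, #24.
Of those, in Precinct 1: #13, #18, #24 → 3.

3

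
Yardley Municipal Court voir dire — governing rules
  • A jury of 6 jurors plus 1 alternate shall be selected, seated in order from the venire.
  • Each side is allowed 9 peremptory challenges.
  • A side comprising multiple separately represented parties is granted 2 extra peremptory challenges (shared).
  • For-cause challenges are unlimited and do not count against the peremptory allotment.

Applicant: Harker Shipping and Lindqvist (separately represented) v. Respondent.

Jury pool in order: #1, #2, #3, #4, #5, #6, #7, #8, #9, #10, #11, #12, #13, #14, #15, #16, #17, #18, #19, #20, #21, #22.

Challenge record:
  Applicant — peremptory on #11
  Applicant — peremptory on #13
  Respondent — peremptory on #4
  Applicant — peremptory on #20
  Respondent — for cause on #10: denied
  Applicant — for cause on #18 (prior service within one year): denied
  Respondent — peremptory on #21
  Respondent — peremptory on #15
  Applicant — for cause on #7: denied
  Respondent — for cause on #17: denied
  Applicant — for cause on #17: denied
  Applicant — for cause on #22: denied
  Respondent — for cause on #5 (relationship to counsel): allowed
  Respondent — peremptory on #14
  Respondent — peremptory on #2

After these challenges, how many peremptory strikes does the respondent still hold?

Respondent allotment: 9.
Respondent peremptories used: #4, #21, #15, #14, #2 — 5 (for-cause on #10, #17, #5 don't count).
Remaining: 9 − 5 = 4.

4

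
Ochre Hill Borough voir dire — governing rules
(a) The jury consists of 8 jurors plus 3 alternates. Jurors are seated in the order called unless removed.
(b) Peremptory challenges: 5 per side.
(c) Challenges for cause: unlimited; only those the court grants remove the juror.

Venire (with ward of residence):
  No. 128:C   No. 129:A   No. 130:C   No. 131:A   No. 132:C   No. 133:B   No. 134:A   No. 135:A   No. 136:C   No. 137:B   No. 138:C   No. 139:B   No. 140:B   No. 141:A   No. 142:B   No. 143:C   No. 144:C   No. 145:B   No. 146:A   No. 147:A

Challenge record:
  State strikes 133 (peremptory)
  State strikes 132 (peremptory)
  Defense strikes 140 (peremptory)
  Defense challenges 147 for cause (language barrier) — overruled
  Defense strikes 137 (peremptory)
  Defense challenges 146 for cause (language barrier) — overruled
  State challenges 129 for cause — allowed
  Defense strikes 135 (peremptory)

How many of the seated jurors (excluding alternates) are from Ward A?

3

Removed: #129, #132, #133, #135, #137, #140.
Seated jurors 1–8: #128, #130, #131, #134, #136, #138, #139, #141 (alternates #142, #143, #144 not counted).
Of those, in Ward A: #131, #134, #141 → 3.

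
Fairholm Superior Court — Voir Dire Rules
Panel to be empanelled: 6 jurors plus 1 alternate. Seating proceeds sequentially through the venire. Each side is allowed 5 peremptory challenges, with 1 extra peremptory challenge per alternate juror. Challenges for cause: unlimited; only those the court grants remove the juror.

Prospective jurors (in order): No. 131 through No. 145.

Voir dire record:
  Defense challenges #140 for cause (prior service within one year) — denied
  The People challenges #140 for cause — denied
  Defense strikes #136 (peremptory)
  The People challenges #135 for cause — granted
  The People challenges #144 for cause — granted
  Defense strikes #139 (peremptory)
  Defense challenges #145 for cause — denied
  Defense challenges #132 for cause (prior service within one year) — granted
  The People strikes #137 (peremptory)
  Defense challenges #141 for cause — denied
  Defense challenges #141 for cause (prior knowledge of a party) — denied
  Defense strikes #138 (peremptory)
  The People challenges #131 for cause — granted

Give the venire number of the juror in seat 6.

Removed: #131, #132, #135, #136, #137, #138, #139, #144. (#140, #141, #145 stay — for-cause denied.)
Seating in order: seats 1–6 → #133, #134, #140, #141, #142, #143; alternates → #145.
So seat 6 is #143.

143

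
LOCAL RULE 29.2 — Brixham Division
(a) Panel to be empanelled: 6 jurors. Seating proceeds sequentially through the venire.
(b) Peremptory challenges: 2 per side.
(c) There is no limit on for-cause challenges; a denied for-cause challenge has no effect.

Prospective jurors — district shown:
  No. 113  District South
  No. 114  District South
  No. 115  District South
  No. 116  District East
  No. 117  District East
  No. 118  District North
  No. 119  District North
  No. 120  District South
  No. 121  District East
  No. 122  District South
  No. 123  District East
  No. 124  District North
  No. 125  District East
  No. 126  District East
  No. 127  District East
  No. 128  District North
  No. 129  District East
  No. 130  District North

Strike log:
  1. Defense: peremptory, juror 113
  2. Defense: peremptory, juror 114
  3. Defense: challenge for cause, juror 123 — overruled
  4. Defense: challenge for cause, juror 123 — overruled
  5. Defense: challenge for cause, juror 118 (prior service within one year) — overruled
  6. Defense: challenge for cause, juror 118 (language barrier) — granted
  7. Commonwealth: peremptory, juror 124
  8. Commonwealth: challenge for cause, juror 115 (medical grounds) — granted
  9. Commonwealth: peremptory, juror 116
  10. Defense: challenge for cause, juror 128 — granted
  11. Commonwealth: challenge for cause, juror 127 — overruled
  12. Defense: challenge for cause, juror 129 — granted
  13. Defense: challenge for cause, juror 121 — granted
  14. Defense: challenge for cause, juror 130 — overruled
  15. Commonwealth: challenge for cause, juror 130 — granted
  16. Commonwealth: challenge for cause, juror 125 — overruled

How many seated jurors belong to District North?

Removed: #113, #114, #115, #116, #118, #121, #124, #128, #129, #130.
Seated jurors 1–6: #117, #119, #120, #122, #123, #125.
Of those, in District North: #119 → 1.

1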